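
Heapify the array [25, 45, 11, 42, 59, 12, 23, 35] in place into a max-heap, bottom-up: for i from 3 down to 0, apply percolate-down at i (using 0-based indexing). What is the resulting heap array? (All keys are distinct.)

[59, 45, 23, 42, 25, 12, 11, 35]

sift down from index 3: already satisfies heap property
sift down from index 2:
  11 vs larger child 23 at index 6, swap → [25, 45, 23, 42, 59, 12, 11, 35]
sift down from index 1:
  45 vs larger child 59 at index 4, swap → [25, 59, 23, 42, 45, 12, 11, 35]
sift down from index 0:
  25 vs larger child 59 at index 1, swap → [59, 25, 23, 42, 45, 12, 11, 35]
  25 vs larger child 45 at index 4, swap → [59, 45, 23, 42, 25, 12, 11, 35]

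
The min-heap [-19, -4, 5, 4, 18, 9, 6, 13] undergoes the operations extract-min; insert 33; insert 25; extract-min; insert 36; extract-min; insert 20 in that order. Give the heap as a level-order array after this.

[5, 13, 6, 20, 18, 9, 36, 33, 25]

extract-min → returns -19:
  remove root -19; move last element 13 to root → [13, -4, 5, 4, 18, 9, 6]
  13 vs smaller child -4 at index 1, swap → [-4, 13, 5, 4, 18, 9, 6]
  13 vs smaller child 4 at index 3, swap → [-4, 4, 5, 13, 18, 9, 6]
insert 33:
  append 33 at index 7 → [-4, 4, 5, 13, 18, 9, 6, 33] (no swap needed)
insert 25:
  append 25 at index 8 → [-4, 4, 5, 13, 18, 9, 6, 33, 25] (no swap needed)
extract-min → returns -4:
  remove root -4; move last element 25 to root → [25, 4, 5, 13, 18, 9, 6, 33]
  25 vs smaller child 4 at index 1, swap → [4, 25, 5, 13, 18, 9, 6, 33]
  25 vs smaller child 13 at index 3, swap → [4, 13, 5, 25, 18, 9, 6, 33]
insert 36:
  append 36 at index 8 → [4, 13, 5, 25, 18, 9, 6, 33, 36] (no swap needed)
extract-min → returns 4:
  remove root 4; move last element 36 to root → [36, 13, 5, 25, 18, 9, 6, 33]
  36 vs smaller child 5 at index 2, swap → [5, 13, 36, 25, 18, 9, 6, 33]
  36 vs smaller child 6 at index 6, swap → [5, 13, 6, 25, 18, 9, 36, 33]
insert 20:
  append 20 at index 8 → [5, 13, 6, 25, 18, 9, 36, 33, 20]
  20 < parent 25 at index 3, swap → [5, 13, 6, 20, 18, 9, 36, 33, 25]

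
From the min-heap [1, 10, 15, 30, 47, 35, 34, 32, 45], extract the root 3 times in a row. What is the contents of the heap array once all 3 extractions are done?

[30, 32, 34, 45, 47, 35]

extract-min #1 returns 1:
  remove root 1; move last element 45 to root → [45, 10, 15, 30, 47, 35, 34, 32]
  45 vs smaller child 10 at index 1, swap → [10, 45, 15, 30, 47, 35, 34, 32]
  45 vs smaller child 30 at index 3, swap → [10, 30, 15, 45, 47, 35, 34, 32]
  45 vs only child 32 at index 7, swap → [10, 30, 15, 32, 47, 35, 34, 45]
extract-min #2 returns 10:
  remove root 10; move last element 45 to root → [45, 30, 15, 32, 47, 35, 34]
  45 vs smaller child 15 at index 2, swap → [15, 30, 45, 32, 47, 35, 34]
  45 vs smaller child 34 at index 6, swap → [15, 30, 34, 32, 47, 35, 45]
extract-min #3 returns 15:
  remove root 15; move last element 45 to root → [45, 30, 34, 32, 47, 35]
  45 vs smaller child 30 at index 1, swap → [30, 45, 34, 32, 47, 35]
  45 vs smaller child 32 at index 3, swap → [30, 32, 34, 45, 47, 35]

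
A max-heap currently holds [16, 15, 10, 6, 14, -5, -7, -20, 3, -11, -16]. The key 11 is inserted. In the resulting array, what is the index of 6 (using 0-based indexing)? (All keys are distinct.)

3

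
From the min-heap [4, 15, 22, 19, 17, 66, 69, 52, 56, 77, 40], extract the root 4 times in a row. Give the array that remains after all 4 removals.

[22, 40, 66, 52, 56, 77, 69]

extract-min #1 returns 4:
  remove root 4; move last element 40 to root → [40, 15, 22, 19, 17, 66, 69, 52, 56, 77]
  40 vs smaller child 15 at index 1, swap → [15, 40, 22, 19, 17, 66, 69, 52, 56, 77]
  40 vs smaller child 17 at index 4, swap → [15, 17, 22, 19, 40, 66, 69, 52, 56, 77]
extract-min #2 returns 15:
  remove root 15; move last element 77 to root → [77, 17, 22, 19, 40, 66, 69, 52, 56]
  77 vs smaller child 17 at index 1, swap → [17, 77, 22, 19, 40, 66, 69, 52, 56]
  77 vs smaller child 19 at index 3, swap → [17, 19, 22, 77, 40, 66, 69, 52, 56]
  77 vs smaller child 52 at index 7, swap → [17, 19, 22, 52, 40, 66, 69, 77, 56]
extract-min #3 returns 17:
  remove root 17; move last element 56 to root → [56, 19, 22, 52, 40, 66, 69, 77]
  56 vs smaller child 19 at index 1, swap → [19, 56, 22, 52, 40, 66, 69, 77]
  56 vs smaller child 40 at index 4, swap → [19, 40, 22, 52, 56, 66, 69, 77]
extract-min #4 returns 19:
  remove root 19; move last element 77 to root → [77, 40, 22, 52, 56, 66, 69]
  77 vs smaller child 22 at index 2, swap → [22, 40, 77, 52, 56, 66, 69]
  77 vs smaller child 66 at index 5, swap → [22, 40, 66, 52, 56, 77, 69]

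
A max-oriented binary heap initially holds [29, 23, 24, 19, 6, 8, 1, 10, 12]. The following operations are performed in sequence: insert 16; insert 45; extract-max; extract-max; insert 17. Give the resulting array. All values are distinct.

[24, 23, 8, 19, 17, 6, 1, 10, 12, 16]

insert 16:
  append 16 at index 9 → [29, 23, 24, 19, 6, 8, 1, 10, 12, 16]
  16 > parent 6 at index 4, swap → [29, 23, 24, 19, 16, 8, 1, 10, 12, 6]
insert 45:
  append 45 at index 10 → [29, 23, 24, 19, 16, 8, 1, 10, 12, 6, 45]
  45 > parent 16 at index 4, swap → [29, 23, 24, 19, 45, 8, 1, 10, 12, 6, 16]
  45 > parent 23 at index 1, swap → [29, 45, 24, 19, 23, 8, 1, 10, 12, 6, 16]
  45 > parent 29 at index 0, swap → [45, 29, 24, 19, 23, 8, 1, 10, 12, 6, 16]
extract-max → returns 45:
  remove root 45; move last element 16 to root → [16, 29, 24, 19, 23, 8, 1, 10, 12, 6]
  16 vs larger child 29 at index 1, swap → [29, 16, 24, 19, 23, 8, 1, 10, 12, 6]
  16 vs larger child 23 at index 4, swap → [29, 23, 24, 19, 16, 8, 1, 10, 12, 6]
extract-max → returns 29:
  remove root 29; move last element 6 to root → [6, 23, 24, 19, 16, 8, 1, 10, 12]
  6 vs larger child 24 at index 2, swap → [24, 23, 6, 19, 16, 8, 1, 10, 12]
  6 vs larger child 8 at index 5, swap → [24, 23, 8, 19, 16, 6, 1, 10, 12]
insert 17:
  append 17 at index 9 → [24, 23, 8, 19, 16, 6, 1, 10, 12, 17]
  17 > parent 16 at index 4, swap → [24, 23, 8, 19, 17, 6, 1, 10, 12, 16]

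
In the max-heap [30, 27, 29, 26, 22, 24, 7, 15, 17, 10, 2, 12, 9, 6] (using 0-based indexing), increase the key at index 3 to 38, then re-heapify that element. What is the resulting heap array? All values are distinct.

[38, 30, 29, 27, 22, 24, 7, 15, 17, 10, 2, 12, 9, 6]

set index 3 from 26 to 38 → [30, 27, 29, 38, 22, 24, 7, 15, 17, 10, 2, 12, 9, 6]
38 > parent 27 at index 1, swap → [30, 38, 29, 27, 22, 24, 7, 15, 17, 10, 2, 12, 9, 6]
38 > parent 30 at index 0, swap → [38, 30, 29, 27, 22, 24, 7, 15, 17, 10, 2, 12, 9, 6]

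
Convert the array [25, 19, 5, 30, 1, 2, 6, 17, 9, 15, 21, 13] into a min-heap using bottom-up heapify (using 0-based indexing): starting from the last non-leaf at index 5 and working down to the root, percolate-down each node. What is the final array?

[1, 9, 2, 17, 15, 5, 6, 25, 30, 19, 21, 13]

sift down from index 5: already satisfies heap property
sift down from index 4: already satisfies heap property
sift down from index 3:
  30 vs smaller child 9 at index 8, swap → [25, 19, 5, 9, 1, 2, 6, 17, 30, 15, 21, 13]
sift down from index 2:
  5 vs smaller child 2 at index 5, swap → [25, 19, 2, 9, 1, 5, 6, 17, 30, 15, 21, 13]
sift down from index 1:
  19 vs smaller child 1 at index 4, swap → [25, 1, 2, 9, 19, 5, 6, 17, 30, 15, 21, 13]
  19 vs smaller child 15 at index 9, swap → [25, 1, 2, 9, 15, 5, 6, 17, 30, 19, 21, 13]
sift down from index 0:
  25 vs smaller child 1 at index 1, swap → [1, 25, 2, 9, 15, 5, 6, 17, 30, 19, 21, 13]
  25 vs smaller child 9 at index 3, swap → [1, 9, 2, 25, 15, 5, 6, 17, 30, 19, 21, 13]
  25 vs smaller child 17 at index 7, swap → [1, 9, 2, 17, 15, 5, 6, 25, 30, 19, 21, 13]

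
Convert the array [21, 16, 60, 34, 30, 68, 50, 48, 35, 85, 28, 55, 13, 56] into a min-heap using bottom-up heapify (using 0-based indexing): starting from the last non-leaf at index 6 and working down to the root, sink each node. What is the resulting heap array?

[13, 16, 21, 34, 28, 55, 50, 48, 35, 85, 30, 60, 68, 56]

sift down from index 6: already satisfies heap property
sift down from index 5:
  68 vs smaller child 13 at index 12, swap → [21, 16, 60, 34, 30, 13, 50, 48, 35, 85, 28, 55, 68, 56]
sift down from index 4:
  30 vs smaller child 28 at index 10, swap → [21, 16, 60, 34, 28, 13, 50, 48, 35, 85, 30, 55, 68, 56]
sift down from index 3: already satisfies heap property
sift down from index 2:
  60 vs smaller child 13 at index 5, swap → [21, 16, 13, 34, 28, 60, 50, 48, 35, 85, 30, 55, 68, 56]
  60 vs smaller child 55 at index 11, swap → [21, 16, 13, 34, 28, 55, 50, 48, 35, 85, 30, 60, 68, 56]
sift down from index 1: already satisfies heap property
sift down from index 0:
  21 vs smaller child 13 at index 2, swap → [13, 16, 21, 34, 28, 55, 50, 48, 35, 85, 30, 60, 68, 56]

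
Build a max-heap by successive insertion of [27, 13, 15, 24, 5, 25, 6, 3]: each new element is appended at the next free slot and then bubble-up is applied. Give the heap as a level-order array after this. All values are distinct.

[27, 24, 25, 13, 5, 15, 6, 3]

Insert 27:
  append 27 at index 0 → [27] (no swap needed)
Insert 13:
  append 13 at index 1 → [27, 13] (no swap needed)
Insert 15:
  append 15 at index 2 → [27, 13, 15] (no swap needed)
Insert 24:
  append 24 at index 3 → [27, 13, 15, 24]
  24 > parent 13 at index 1, swap → [27, 24, 15, 13]
Insert 5:
  append 5 at index 4 → [27, 24, 15, 13, 5] (no swap needed)
Insert 25:
  append 25 at index 5 → [27, 24, 15, 13, 5, 25]
  25 > parent 15 at index 2, swap → [27, 24, 25, 13, 5, 15]
Insert 6:
  append 6 at index 6 → [27, 24, 25, 13, 5, 15, 6] (no swap needed)
Insert 3:
  append 3 at index 7 → [27, 24, 25, 13, 5, 15, 6, 3] (no swap needed)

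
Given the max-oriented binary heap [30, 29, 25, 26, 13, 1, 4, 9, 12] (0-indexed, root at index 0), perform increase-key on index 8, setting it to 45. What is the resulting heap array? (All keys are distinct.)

[45, 30, 25, 29, 13, 1, 4, 9, 26]

set index 8 from 12 to 45 → [30, 29, 25, 26, 13, 1, 4, 9, 45]
45 > parent 26 at index 3, swap → [30, 29, 25, 45, 13, 1, 4, 9, 26]
45 > parent 29 at index 1, swap → [30, 45, 25, 29, 13, 1, 4, 9, 26]
45 > parent 30 at index 0, swap → [45, 30, 25, 29, 13, 1, 4, 9, 26]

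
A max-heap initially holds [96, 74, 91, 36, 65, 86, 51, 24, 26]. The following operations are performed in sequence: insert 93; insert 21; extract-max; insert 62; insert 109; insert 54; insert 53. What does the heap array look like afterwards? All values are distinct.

insert 93:
  append 93 at index 9 → [96, 74, 91, 36, 65, 86, 51, 24, 26, 93]
  93 > parent 65 at index 4, swap → [96, 74, 91, 36, 93, 86, 51, 24, 26, 65]
  93 > parent 74 at index 1, swap → [96, 93, 91, 36, 74, 86, 51, 24, 26, 65]
insert 21:
  append 21 at index 10 → [96, 93, 91, 36, 74, 86, 51, 24, 26, 65, 21] (no swap needed)
extract-max → returns 96:
  remove root 96; move last element 21 to root → [21, 93, 91, 36, 74, 86, 51, 24, 26, 65]
  21 vs larger child 93 at index 1, swap → [93, 21, 91, 36, 74, 86, 51, 24, 26, 65]
  21 vs larger child 74 at index 4, swap → [93, 74, 91, 36, 21, 86, 51, 24, 26, 65]
  21 vs only child 65 at index 9, swap → [93, 74, 91, 36, 65, 86, 51, 24, 26, 21]
insert 62:
  append 62 at index 10 → [93, 74, 91, 36, 65, 86, 51, 24, 26, 21, 62] (no swap needed)
insert 109:
  append 109 at index 11 → [93, 74, 91, 36, 65, 86, 51, 24, 26, 21, 62, 109]
  109 > parent 86 at index 5, swap → [93, 74, 91, 36, 65, 109, 51, 24, 26, 21, 62, 86]
  109 > parent 91 at index 2, swap → [93, 74, 109, 36, 65, 91, 51, 24, 26, 21, 62, 86]
  109 > parent 93 at index 0, swap → [109, 74, 93, 36, 65, 91, 51, 24, 26, 21, 62, 86]
insert 54:
  append 54 at index 12 → [109, 74, 93, 36, 65, 91, 51, 24, 26, 21, 62, 86, 54] (no swap needed)
insert 53:
  append 53 at index 13 → [109, 74, 93, 36, 65, 91, 51, 24, 26, 21, 62, 86, 54, 53]
  53 > parent 51 at index 6, swap → [109, 74, 93, 36, 65, 91, 53, 24, 26, 21, 62, 86, 54, 51]

[109, 74, 93, 36, 65, 91, 53, 24, 26, 21, 62, 86, 54, 51]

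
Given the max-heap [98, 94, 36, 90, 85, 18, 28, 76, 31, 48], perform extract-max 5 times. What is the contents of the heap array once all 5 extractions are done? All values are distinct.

[48, 31, 36, 28, 18]

extract-max #1 returns 98:
  remove root 98; move last element 48 to root → [48, 94, 36, 90, 85, 18, 28, 76, 31]
  48 vs larger child 94 at index 1, swap → [94, 48, 36, 90, 85, 18, 28, 76, 31]
  48 vs larger child 90 at index 3, swap → [94, 90, 36, 48, 85, 18, 28, 76, 31]
  48 vs larger child 76 at index 7, swap → [94, 90, 36, 76, 85, 18, 28, 48, 31]
extract-max #2 returns 94:
  remove root 94; move last element 31 to root → [31, 90, 36, 76, 85, 18, 28, 48]
  31 vs larger child 90 at index 1, swap → [90, 31, 36, 76, 85, 18, 28, 48]
  31 vs larger child 85 at index 4, swap → [90, 85, 36, 76, 31, 18, 28, 48]
extract-max #3 returns 90:
  remove root 90; move last element 48 to root → [48, 85, 36, 76, 31, 18, 28]
  48 vs larger child 85 at index 1, swap → [85, 48, 36, 76, 31, 18, 28]
  48 vs larger child 76 at index 3, swap → [85, 76, 36, 48, 31, 18, 28]
extract-max #4 returns 85:
  remove root 85; move last element 28 to root → [28, 76, 36, 48, 31, 18]
  28 vs larger child 76 at index 1, swap → [76, 28, 36, 48, 31, 18]
  28 vs larger child 48 at index 3, swap → [76, 48, 36, 28, 31, 18]
extract-max #5 returns 76:
  remove root 76; move last element 18 to root → [18, 48, 36, 28, 31]
  18 vs larger child 48 at index 1, swap → [48, 18, 36, 28, 31]
  18 vs larger child 31 at index 4, swap → [48, 31, 36, 28, 18]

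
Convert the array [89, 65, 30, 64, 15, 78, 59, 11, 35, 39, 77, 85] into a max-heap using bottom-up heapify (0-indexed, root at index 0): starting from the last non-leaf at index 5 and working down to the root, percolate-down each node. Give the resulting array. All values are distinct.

sift down from index 5:
  78 vs only child 85 at index 11, swap → [89, 65, 30, 64, 15, 85, 59, 11, 35, 39, 77, 78]
sift down from index 4:
  15 vs larger child 77 at index 10, swap → [89, 65, 30, 64, 77, 85, 59, 11, 35, 39, 15, 78]
sift down from index 3: already satisfies heap property
sift down from index 2:
  30 vs larger child 85 at index 5, swap → [89, 65, 85, 64, 77, 30, 59, 11, 35, 39, 15, 78]
  30 vs only child 78 at index 11, swap → [89, 65, 85, 64, 77, 78, 59, 11, 35, 39, 15, 30]
sift down from index 1:
  65 vs larger child 77 at index 4, swap → [89, 77, 85, 64, 65, 78, 59, 11, 35, 39, 15, 30]
sift down from index 0: already satisfies heap property

[89, 77, 85, 64, 65, 78, 59, 11, 35, 39, 15, 30]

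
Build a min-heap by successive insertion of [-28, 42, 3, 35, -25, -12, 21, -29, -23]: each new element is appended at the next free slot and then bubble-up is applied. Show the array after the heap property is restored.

[-29, -28, -12, -25, 35, 3, 21, 42, -23]

Insert -28:
  append -28 at index 0 → [-28] (no swap needed)
Insert 42:
  append 42 at index 1 → [-28, 42] (no swap needed)
Insert 3:
  append 3 at index 2 → [-28, 42, 3] (no swap needed)
Insert 35:
  append 35 at index 3 → [-28, 42, 3, 35]
  35 < parent 42 at index 1, swap → [-28, 35, 3, 42]
Insert -25:
  append -25 at index 4 → [-28, 35, 3, 42, -25]
  -25 < parent 35 at index 1, swap → [-28, -25, 3, 42, 35]
Insert -12:
  append -12 at index 5 → [-28, -25, 3, 42, 35, -12]
  -12 < parent 3 at index 2, swap → [-28, -25, -12, 42, 35, 3]
Insert 21:
  append 21 at index 6 → [-28, -25, -12, 42, 35, 3, 21] (no swap needed)
Insert -29:
  append -29 at index 7 → [-28, -25, -12, 42, 35, 3, 21, -29]
  -29 < parent 42 at index 3, swap → [-28, -25, -12, -29, 35, 3, 21, 42]
  -29 < parent -25 at index 1, swap → [-28, -29, -12, -25, 35, 3, 21, 42]
  -29 < parent -28 at index 0, swap → [-29, -28, -12, -25, 35, 3, 21, 42]
Insert -23:
  append -23 at index 8 → [-29, -28, -12, -25, 35, 3, 21, 42, -23] (no swap needed)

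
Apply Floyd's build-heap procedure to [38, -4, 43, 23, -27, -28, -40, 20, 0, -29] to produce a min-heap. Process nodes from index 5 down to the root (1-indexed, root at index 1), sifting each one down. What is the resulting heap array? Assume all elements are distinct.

sift down from index 5:
  -27 vs only child -29 at index 10, swap → [38, -4, 43, 23, -29, -28, -40, 20, 0, -27]
sift down from index 4:
  23 vs smaller child 0 at index 9, swap → [38, -4, 43, 0, -29, -28, -40, 20, 23, -27]
sift down from index 3:
  43 vs smaller child -40 at index 7, swap → [38, -4, -40, 0, -29, -28, 43, 20, 23, -27]
sift down from index 2:
  -4 vs smaller child -29 at index 5, swap → [38, -29, -40, 0, -4, -28, 43, 20, 23, -27]
  -4 vs only child -27 at index 10, swap → [38, -29, -40, 0, -27, -28, 43, 20, 23, -4]
sift down from index 1:
  38 vs smaller child -40 at index 3, swap → [-40, -29, 38, 0, -27, -28, 43, 20, 23, -4]
  38 vs smaller child -28 at index 6, swap → [-40, -29, -28, 0, -27, 38, 43, 20, 23, -4]

[-40, -29, -28, 0, -27, 38, 43, 20, 23, -4]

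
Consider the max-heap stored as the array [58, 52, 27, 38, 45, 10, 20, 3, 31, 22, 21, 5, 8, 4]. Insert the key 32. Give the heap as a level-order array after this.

[58, 52, 32, 38, 45, 10, 27, 3, 31, 22, 21, 5, 8, 4, 20]

append 32 at index 14 → [58, 52, 27, 38, 45, 10, 20, 3, 31, 22, 21, 5, 8, 4, 32]
32 > parent 20 at index 6, swap → [58, 52, 27, 38, 45, 10, 32, 3, 31, 22, 21, 5, 8, 4, 20]
32 > parent 27 at index 2, swap → [58, 52, 32, 38, 45, 10, 27, 3, 31, 22, 21, 5, 8, 4, 20]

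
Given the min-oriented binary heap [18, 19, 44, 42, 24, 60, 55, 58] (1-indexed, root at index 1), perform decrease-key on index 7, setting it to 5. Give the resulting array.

set index 7 from 55 to 5 → [18, 19, 44, 42, 24, 60, 5, 58]
5 < parent 44 at index 3, swap → [18, 19, 5, 42, 24, 60, 44, 58]
5 < parent 18 at index 1, swap → [5, 19, 18, 42, 24, 60, 44, 58]

[5, 19, 18, 42, 24, 60, 44, 58]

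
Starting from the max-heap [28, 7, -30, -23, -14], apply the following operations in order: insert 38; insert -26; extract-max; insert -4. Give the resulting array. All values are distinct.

insert 38:
  append 38 at index 5 → [28, 7, -30, -23, -14, 38]
  38 > parent -30 at index 2, swap → [28, 7, 38, -23, -14, -30]
  38 > parent 28 at index 0, swap → [38, 7, 28, -23, -14, -30]
insert -26:
  append -26 at index 6 → [38, 7, 28, -23, -14, -30, -26] (no swap needed)
extract-max → returns 38:
  remove root 38; move last element -26 to root → [-26, 7, 28, -23, -14, -30]
  -26 vs larger child 28 at index 2, swap → [28, 7, -26, -23, -14, -30]
insert -4:
  append -4 at index 6 → [28, 7, -26, -23, -14, -30, -4]
  -4 > parent -26 at index 2, swap → [28, 7, -4, -23, -14, -30, -26]

[28, 7, -4, -23, -14, -30, -26]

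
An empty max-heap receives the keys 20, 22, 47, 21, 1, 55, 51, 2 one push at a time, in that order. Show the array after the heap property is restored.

Insert 20:
  append 20 at index 0 → [20] (no swap needed)
Insert 22:
  append 22 at index 1 → [20, 22]
  22 > parent 20 at index 0, swap → [22, 20]
Insert 47:
  append 47 at index 2 → [22, 20, 47]
  47 > parent 22 at index 0, swap → [47, 20, 22]
Insert 21:
  append 21 at index 3 → [47, 20, 22, 21]
  21 > parent 20 at index 1, swap → [47, 21, 22, 20]
Insert 1:
  append 1 at index 4 → [47, 21, 22, 20, 1] (no swap needed)
Insert 55:
  append 55 at index 5 → [47, 21, 22, 20, 1, 55]
  55 > parent 22 at index 2, swap → [47, 21, 55, 20, 1, 22]
  55 > parent 47 at index 0, swap → [55, 21, 47, 20, 1, 22]
Insert 51:
  append 51 at index 6 → [55, 21, 47, 20, 1, 22, 51]
  51 > parent 47 at index 2, swap → [55, 21, 51, 20, 1, 22, 47]
Insert 2:
  append 2 at index 7 → [55, 21, 51, 20, 1, 22, 47, 2] (no swap needed)

[55, 21, 51, 20, 1, 22, 47, 2]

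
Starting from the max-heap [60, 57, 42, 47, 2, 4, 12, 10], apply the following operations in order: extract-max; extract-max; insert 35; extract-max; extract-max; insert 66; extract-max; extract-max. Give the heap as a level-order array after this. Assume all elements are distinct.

[12, 10, 4, 2]

extract-max → returns 60:
  remove root 60; move last element 10 to root → [10, 57, 42, 47, 2, 4, 12]
  10 vs larger child 57 at index 1, swap → [57, 10, 42, 47, 2, 4, 12]
  10 vs larger child 47 at index 3, swap → [57, 47, 42, 10, 2, 4, 12]
extract-max → returns 57:
  remove root 57; move last element 12 to root → [12, 47, 42, 10, 2, 4]
  12 vs larger child 47 at index 1, swap → [47, 12, 42, 10, 2, 4]
insert 35:
  append 35 at index 6 → [47, 12, 42, 10, 2, 4, 35] (no swap needed)
extract-max → returns 47:
  remove root 47; move last element 35 to root → [35, 12, 42, 10, 2, 4]
  35 vs larger child 42 at index 2, swap → [42, 12, 35, 10, 2, 4]
extract-max → returns 42:
  remove root 42; move last element 4 to root → [4, 12, 35, 10, 2]
  4 vs larger child 35 at index 2, swap → [35, 12, 4, 10, 2]
insert 66:
  append 66 at index 5 → [35, 12, 4, 10, 2, 66]
  66 > parent 4 at index 2, swap → [35, 12, 66, 10, 2, 4]
  66 > parent 35 at index 0, swap → [66, 12, 35, 10, 2, 4]
extract-max → returns 66:
  remove root 66; move last element 4 to root → [4, 12, 35, 10, 2]
  4 vs larger child 35 at index 2, swap → [35, 12, 4, 10, 2]
extract-max → returns 35:
  remove root 35; move last element 2 to root → [2, 12, 4, 10]
  2 vs larger child 12 at index 1, swap → [12, 2, 4, 10]
  2 vs only child 10 at index 3, swap → [12, 10, 4, 2]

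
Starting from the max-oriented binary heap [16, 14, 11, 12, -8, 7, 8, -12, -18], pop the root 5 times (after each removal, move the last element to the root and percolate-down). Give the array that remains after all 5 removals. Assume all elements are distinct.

[7, -8, -18, -12]

extract-max #1 returns 16:
  remove root 16; move last element -18 to root → [-18, 14, 11, 12, -8, 7, 8, -12]
  -18 vs larger child 14 at index 1, swap → [14, -18, 11, 12, -8, 7, 8, -12]
  -18 vs larger child 12 at index 3, swap → [14, 12, 11, -18, -8, 7, 8, -12]
  -18 vs only child -12 at index 7, swap → [14, 12, 11, -12, -8, 7, 8, -18]
extract-max #2 returns 14:
  remove root 14; move last element -18 to root → [-18, 12, 11, -12, -8, 7, 8]
  -18 vs larger child 12 at index 1, swap → [12, -18, 11, -12, -8, 7, 8]
  -18 vs larger child -8 at index 4, swap → [12, -8, 11, -12, -18, 7, 8]
extract-max #3 returns 12:
  remove root 12; move last element 8 to root → [8, -8, 11, -12, -18, 7]
  8 vs larger child 11 at index 2, swap → [11, -8, 8, -12, -18, 7]
extract-max #4 returns 11:
  remove root 11; move last element 7 to root → [7, -8, 8, -12, -18]
  7 vs larger child 8 at index 2, swap → [8, -8, 7, -12, -18]
extract-max #5 returns 8:
  remove root 8; move last element -18 to root → [-18, -8, 7, -12]
  -18 vs larger child 7 at index 2, swap → [7, -8, -18, -12]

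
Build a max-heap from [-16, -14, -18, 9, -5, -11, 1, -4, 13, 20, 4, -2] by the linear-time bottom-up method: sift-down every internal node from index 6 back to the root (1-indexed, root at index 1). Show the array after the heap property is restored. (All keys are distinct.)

[20, 13, 1, 9, 4, -2, -18, -4, -16, -5, -14, -11]

sift down from index 6:
  -11 vs only child -2 at index 12, swap → [-16, -14, -18, 9, -5, -2, 1, -4, 13, 20, 4, -11]
sift down from index 5:
  -5 vs larger child 20 at index 10, swap → [-16, -14, -18, 9, 20, -2, 1, -4, 13, -5, 4, -11]
sift down from index 4:
  9 vs larger child 13 at index 9, swap → [-16, -14, -18, 13, 20, -2, 1, -4, 9, -5, 4, -11]
sift down from index 3:
  -18 vs larger child 1 at index 7, swap → [-16, -14, 1, 13, 20, -2, -18, -4, 9, -5, 4, -11]
sift down from index 2:
  -14 vs larger child 20 at index 5, swap → [-16, 20, 1, 13, -14, -2, -18, -4, 9, -5, 4, -11]
  -14 vs larger child 4 at index 11, swap → [-16, 20, 1, 13, 4, -2, -18, -4, 9, -5, -14, -11]
sift down from index 1:
  -16 vs larger child 20 at index 2, swap → [20, -16, 1, 13, 4, -2, -18, -4, 9, -5, -14, -11]
  -16 vs larger child 13 at index 4, swap → [20, 13, 1, -16, 4, -2, -18, -4, 9, -5, -14, -11]
  -16 vs larger child 9 at index 9, swap → [20, 13, 1, 9, 4, -2, -18, -4, -16, -5, -14, -11]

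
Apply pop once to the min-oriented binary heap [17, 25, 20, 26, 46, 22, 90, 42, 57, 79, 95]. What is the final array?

[20, 25, 22, 26, 46, 95, 90, 42, 57, 79]

remove root 17; move last element 95 to root → [95, 25, 20, 26, 46, 22, 90, 42, 57, 79]
95 vs smaller child 20 at index 2, swap → [20, 25, 95, 26, 46, 22, 90, 42, 57, 79]
95 vs smaller child 22 at index 5, swap → [20, 25, 22, 26, 46, 95, 90, 42, 57, 79]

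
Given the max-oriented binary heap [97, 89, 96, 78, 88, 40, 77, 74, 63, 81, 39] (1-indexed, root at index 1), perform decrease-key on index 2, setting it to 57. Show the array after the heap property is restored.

[97, 88, 96, 78, 81, 40, 77, 74, 63, 57, 39]

set index 2 from 89 to 57 → [97, 57, 96, 78, 88, 40, 77, 74, 63, 81, 39]
57 vs larger child 88 at index 5, swap → [97, 88, 96, 78, 57, 40, 77, 74, 63, 81, 39]
57 vs larger child 81 at index 10, swap → [97, 88, 96, 78, 81, 40, 77, 74, 63, 57, 39]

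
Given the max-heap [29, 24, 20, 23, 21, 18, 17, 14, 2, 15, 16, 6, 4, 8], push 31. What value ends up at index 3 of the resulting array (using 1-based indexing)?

29

append 31 at index 15 → [29, 24, 20, 23, 21, 18, 17, 14, 2, 15, 16, 6, 4, 8, 31]
31 > parent 17 at index 7, swap → [29, 24, 20, 23, 21, 18, 31, 14, 2, 15, 16, 6, 4, 8, 17]
31 > parent 20 at index 3, swap → [29, 24, 31, 23, 21, 18, 20, 14, 2, 15, 16, 6, 4, 8, 17]
31 > parent 29 at index 1, swap → [31, 24, 29, 23, 21, 18, 20, 14, 2, 15, 16, 6, 4, 8, 17]
resulting array: [31, 24, 29, 23, 21, 18, 20, 14, 2, 15, 16, 6, 4, 8, 17]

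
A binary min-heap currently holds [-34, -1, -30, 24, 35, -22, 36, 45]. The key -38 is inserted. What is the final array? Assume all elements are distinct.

append -38 at index 8 → [-34, -1, -30, 24, 35, -22, 36, 45, -38]
-38 < parent 24 at index 3, swap → [-34, -1, -30, -38, 35, -22, 36, 45, 24]
-38 < parent -1 at index 1, swap → [-34, -38, -30, -1, 35, -22, 36, 45, 24]
-38 < parent -34 at index 0, swap → [-38, -34, -30, -1, 35, -22, 36, 45, 24]

[-38, -34, -30, -1, 35, -22, 36, 45, 24]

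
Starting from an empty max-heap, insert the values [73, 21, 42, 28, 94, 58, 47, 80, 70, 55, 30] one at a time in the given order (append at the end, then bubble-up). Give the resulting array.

[94, 80, 58, 73, 55, 42, 47, 21, 70, 28, 30]

Insert 73:
  append 73 at index 0 → [73] (no swap needed)
Insert 21:
  append 21 at index 1 → [73, 21] (no swap needed)
Insert 42:
  append 42 at index 2 → [73, 21, 42] (no swap needed)
Insert 28:
  append 28 at index 3 → [73, 21, 42, 28]
  28 > parent 21 at index 1, swap → [73, 28, 42, 21]
Insert 94:
  append 94 at index 4 → [73, 28, 42, 21, 94]
  94 > parent 28 at index 1, swap → [73, 94, 42, 21, 28]
  94 > parent 73 at index 0, swap → [94, 73, 42, 21, 28]
Insert 58:
  append 58 at index 5 → [94, 73, 42, 21, 28, 58]
  58 > parent 42 at index 2, swap → [94, 73, 58, 21, 28, 42]
Insert 47:
  append 47 at index 6 → [94, 73, 58, 21, 28, 42, 47] (no swap needed)
Insert 80:
  append 80 at index 7 → [94, 73, 58, 21, 28, 42, 47, 80]
  80 > parent 21 at index 3, swap → [94, 73, 58, 80, 28, 42, 47, 21]
  80 > parent 73 at index 1, swap → [94, 80, 58, 73, 28, 42, 47, 21]
Insert 70:
  append 70 at index 8 → [94, 80, 58, 73, 28, 42, 47, 21, 70] (no swap needed)
Insert 55:
  append 55 at index 9 → [94, 80, 58, 73, 28, 42, 47, 21, 70, 55]
  55 > parent 28 at index 4, swap → [94, 80, 58, 73, 55, 42, 47, 21, 70, 28]
Insert 30:
  append 30 at index 10 → [94, 80, 58, 73, 55, 42, 47, 21, 70, 28, 30] (no swap needed)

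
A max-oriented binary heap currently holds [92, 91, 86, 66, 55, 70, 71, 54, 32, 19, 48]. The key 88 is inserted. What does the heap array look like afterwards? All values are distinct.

append 88 at index 11 → [92, 91, 86, 66, 55, 70, 71, 54, 32, 19, 48, 88]
88 > parent 70 at index 5, swap → [92, 91, 86, 66, 55, 88, 71, 54, 32, 19, 48, 70]
88 > parent 86 at index 2, swap → [92, 91, 88, 66, 55, 86, 71, 54, 32, 19, 48, 70]

[92, 91, 88, 66, 55, 86, 71, 54, 32, 19, 48, 70]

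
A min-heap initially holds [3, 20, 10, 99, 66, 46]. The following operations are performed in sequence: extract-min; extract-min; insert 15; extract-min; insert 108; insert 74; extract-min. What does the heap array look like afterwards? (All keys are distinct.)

[46, 66, 74, 99, 108]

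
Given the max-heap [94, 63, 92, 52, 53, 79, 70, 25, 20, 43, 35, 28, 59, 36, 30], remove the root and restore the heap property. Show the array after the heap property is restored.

[92, 63, 79, 52, 53, 59, 70, 25, 20, 43, 35, 28, 30, 36]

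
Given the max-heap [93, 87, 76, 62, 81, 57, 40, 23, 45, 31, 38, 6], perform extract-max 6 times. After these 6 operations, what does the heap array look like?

[45, 38, 40, 23, 6, 31]

extract-max #1 returns 93:
  remove root 93; move last element 6 to root → [6, 87, 76, 62, 81, 57, 40, 23, 45, 31, 38]
  6 vs larger child 87 at index 1, swap → [87, 6, 76, 62, 81, 57, 40, 23, 45, 31, 38]
  6 vs larger child 81 at index 4, swap → [87, 81, 76, 62, 6, 57, 40, 23, 45, 31, 38]
  6 vs larger child 38 at index 10, swap → [87, 81, 76, 62, 38, 57, 40, 23, 45, 31, 6]
extract-max #2 returns 87:
  remove root 87; move last element 6 to root → [6, 81, 76, 62, 38, 57, 40, 23, 45, 31]
  6 vs larger child 81 at index 1, swap → [81, 6, 76, 62, 38, 57, 40, 23, 45, 31]
  6 vs larger child 62 at index 3, swap → [81, 62, 76, 6, 38, 57, 40, 23, 45, 31]
  6 vs larger child 45 at index 8, swap → [81, 62, 76, 45, 38, 57, 40, 23, 6, 31]
extract-max #3 returns 81:
  remove root 81; move last element 31 to root → [31, 62, 76, 45, 38, 57, 40, 23, 6]
  31 vs larger child 76 at index 2, swap → [76, 62, 31, 45, 38, 57, 40, 23, 6]
  31 vs larger child 57 at index 5, swap → [76, 62, 57, 45, 38, 31, 40, 23, 6]
extract-max #4 returns 76:
  remove root 76; move last element 6 to root → [6, 62, 57, 45, 38, 31, 40, 23]
  6 vs larger child 62 at index 1, swap → [62, 6, 57, 45, 38, 31, 40, 23]
  6 vs larger child 45 at index 3, swap → [62, 45, 57, 6, 38, 31, 40, 23]
  6 vs only child 23 at index 7, swap → [62, 45, 57, 23, 38, 31, 40, 6]
extract-max #5 returns 62:
  remove root 62; move last element 6 to root → [6, 45, 57, 23, 38, 31, 40]
  6 vs larger child 57 at index 2, swap → [57, 45, 6, 23, 38, 31, 40]
  6 vs larger child 40 at index 6, swap → [57, 45, 40, 23, 38, 31, 6]
extract-max #6 returns 57:
  remove root 57; move last element 6 to root → [6, 45, 40, 23, 38, 31]
  6 vs larger child 45 at index 1, swap → [45, 6, 40, 23, 38, 31]
  6 vs larger child 38 at index 4, swap → [45, 38, 40, 23, 6, 31]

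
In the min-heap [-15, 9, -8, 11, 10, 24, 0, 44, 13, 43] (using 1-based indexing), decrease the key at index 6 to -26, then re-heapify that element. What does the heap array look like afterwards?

set index 6 from 24 to -26 → [-15, 9, -8, 11, 10, -26, 0, 44, 13, 43]
-26 < parent -8 at index 3, swap → [-15, 9, -26, 11, 10, -8, 0, 44, 13, 43]
-26 < parent -15 at index 1, swap → [-26, 9, -15, 11, 10, -8, 0, 44, 13, 43]

[-26, 9, -15, 11, 10, -8, 0, 44, 13, 43]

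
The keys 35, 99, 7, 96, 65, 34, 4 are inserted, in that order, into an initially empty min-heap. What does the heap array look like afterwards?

[4, 65, 7, 99, 96, 35, 34]

Insert 35:
  append 35 at index 0 → [35] (no swap needed)
Insert 99:
  append 99 at index 1 → [35, 99] (no swap needed)
Insert 7:
  append 7 at index 2 → [35, 99, 7]
  7 < parent 35 at index 0, swap → [7, 99, 35]
Insert 96:
  append 96 at index 3 → [7, 99, 35, 96]
  96 < parent 99 at index 1, swap → [7, 96, 35, 99]
Insert 65:
  append 65 at index 4 → [7, 96, 35, 99, 65]
  65 < parent 96 at index 1, swap → [7, 65, 35, 99, 96]
Insert 34:
  append 34 at index 5 → [7, 65, 35, 99, 96, 34]
  34 < parent 35 at index 2, swap → [7, 65, 34, 99, 96, 35]
Insert 4:
  append 4 at index 6 → [7, 65, 34, 99, 96, 35, 4]
  4 < parent 34 at index 2, swap → [7, 65, 4, 99, 96, 35, 34]
  4 < parent 7 at index 0, swap → [4, 65, 7, 99, 96, 35, 34]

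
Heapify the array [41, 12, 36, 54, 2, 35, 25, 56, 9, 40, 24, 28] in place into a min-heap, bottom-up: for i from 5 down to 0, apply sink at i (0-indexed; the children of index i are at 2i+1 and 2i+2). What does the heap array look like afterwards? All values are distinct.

sift down from index 5:
  35 vs only child 28 at index 11, swap → [41, 12, 36, 54, 2, 28, 25, 56, 9, 40, 24, 35]
sift down from index 4: already satisfies heap property
sift down from index 3:
  54 vs smaller child 9 at index 8, swap → [41, 12, 36, 9, 2, 28, 25, 56, 54, 40, 24, 35]
sift down from index 2:
  36 vs smaller child 25 at index 6, swap → [41, 12, 25, 9, 2, 28, 36, 56, 54, 40, 24, 35]
sift down from index 1:
  12 vs smaller child 2 at index 4, swap → [41, 2, 25, 9, 12, 28, 36, 56, 54, 40, 24, 35]
sift down from index 0:
  41 vs smaller child 2 at index 1, swap → [2, 41, 25, 9, 12, 28, 36, 56, 54, 40, 24, 35]
  41 vs smaller child 9 at index 3, swap → [2, 9, 25, 41, 12, 28, 36, 56, 54, 40, 24, 35]

[2, 9, 25, 41, 12, 28, 36, 56, 54, 40, 24, 35]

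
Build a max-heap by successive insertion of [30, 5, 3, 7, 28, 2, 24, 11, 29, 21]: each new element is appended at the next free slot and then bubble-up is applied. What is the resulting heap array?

Insert 30:
  append 30 at index 0 → [30] (no swap needed)
Insert 5:
  append 5 at index 1 → [30, 5] (no swap needed)
Insert 3:
  append 3 at index 2 → [30, 5, 3] (no swap needed)
Insert 7:
  append 7 at index 3 → [30, 5, 3, 7]
  7 > parent 5 at index 1, swap → [30, 7, 3, 5]
Insert 28:
  append 28 at index 4 → [30, 7, 3, 5, 28]
  28 > parent 7 at index 1, swap → [30, 28, 3, 5, 7]
Insert 2:
  append 2 at index 5 → [30, 28, 3, 5, 7, 2] (no swap needed)
Insert 24:
  append 24 at index 6 → [30, 28, 3, 5, 7, 2, 24]
  24 > parent 3 at index 2, swap → [30, 28, 24, 5, 7, 2, 3]
Insert 11:
  append 11 at index 7 → [30, 28, 24, 5, 7, 2, 3, 11]
  11 > parent 5 at index 3, swap → [30, 28, 24, 11, 7, 2, 3, 5]
Insert 29:
  append 29 at index 8 → [30, 28, 24, 11, 7, 2, 3, 5, 29]
  29 > parent 11 at index 3, swap → [30, 28, 24, 29, 7, 2, 3, 5, 11]
  29 > parent 28 at index 1, swap → [30, 29, 24, 28, 7, 2, 3, 5, 11]
Insert 21:
  append 21 at index 9 → [30, 29, 24, 28, 7, 2, 3, 5, 11, 21]
  21 > parent 7 at index 4, swap → [30, 29, 24, 28, 21, 2, 3, 5, 11, 7]

[30, 29, 24, 28, 21, 2, 3, 5, 11, 7]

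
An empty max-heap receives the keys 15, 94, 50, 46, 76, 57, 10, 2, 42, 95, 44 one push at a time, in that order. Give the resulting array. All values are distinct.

Insert 15:
  append 15 at index 0 → [15] (no swap needed)
Insert 94:
  append 94 at index 1 → [15, 94]
  94 > parent 15 at index 0, swap → [94, 15]
Insert 50:
  append 50 at index 2 → [94, 15, 50] (no swap needed)
Insert 46:
  append 46 at index 3 → [94, 15, 50, 46]
  46 > parent 15 at index 1, swap → [94, 46, 50, 15]
Insert 76:
  append 76 at index 4 → [94, 46, 50, 15, 76]
  76 > parent 46 at index 1, swap → [94, 76, 50, 15, 46]
Insert 57:
  append 57 at index 5 → [94, 76, 50, 15, 46, 57]
  57 > parent 50 at index 2, swap → [94, 76, 57, 15, 46, 50]
Insert 10:
  append 10 at index 6 → [94, 76, 57, 15, 46, 50, 10] (no swap needed)
Insert 2:
  append 2 at index 7 → [94, 76, 57, 15, 46, 50, 10, 2] (no swap needed)
Insert 42:
  append 42 at index 8 → [94, 76, 57, 15, 46, 50, 10, 2, 42]
  42 > parent 15 at index 3, swap → [94, 76, 57, 42, 46, 50, 10, 2, 15]
Insert 95:
  append 95 at index 9 → [94, 76, 57, 42, 46, 50, 10, 2, 15, 95]
  95 > parent 46 at index 4, swap → [94, 76, 57, 42, 95, 50, 10, 2, 15, 46]
  95 > parent 76 at index 1, swap → [94, 95, 57, 42, 76, 50, 10, 2, 15, 46]
  95 > parent 94 at index 0, swap → [95, 94, 57, 42, 76, 50, 10, 2, 15, 46]
Insert 44:
  append 44 at index 10 → [95, 94, 57, 42, 76, 50, 10, 2, 15, 46, 44] (no swap needed)

[95, 94, 57, 42, 76, 50, 10, 2, 15, 46, 44]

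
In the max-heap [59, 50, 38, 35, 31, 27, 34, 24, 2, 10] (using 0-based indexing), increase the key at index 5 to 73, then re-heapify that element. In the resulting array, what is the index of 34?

set index 5 from 27 to 73 → [59, 50, 38, 35, 31, 73, 34, 24, 2, 10]
73 > parent 38 at index 2, swap → [59, 50, 73, 35, 31, 38, 34, 24, 2, 10]
73 > parent 59 at index 0, swap → [73, 50, 59, 35, 31, 38, 34, 24, 2, 10]
resulting array: [73, 50, 59, 35, 31, 38, 34, 24, 2, 10]

6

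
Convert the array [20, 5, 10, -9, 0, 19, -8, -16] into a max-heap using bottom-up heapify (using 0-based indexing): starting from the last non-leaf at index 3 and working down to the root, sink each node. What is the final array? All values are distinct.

sift down from index 3: already satisfies heap property
sift down from index 2:
  10 vs larger child 19 at index 5, swap → [20, 5, 19, -9, 0, 10, -8, -16]
sift down from index 1: already satisfies heap property
sift down from index 0: already satisfies heap property

[20, 5, 19, -9, 0, 10, -8, -16]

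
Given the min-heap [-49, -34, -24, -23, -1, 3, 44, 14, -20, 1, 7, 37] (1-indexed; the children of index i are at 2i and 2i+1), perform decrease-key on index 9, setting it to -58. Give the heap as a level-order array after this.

[-58, -49, -24, -34, -1, 3, 44, 14, -23, 1, 7, 37]

set index 9 from -20 to -58 → [-49, -34, -24, -23, -1, 3, 44, 14, -58, 1, 7, 37]
-58 < parent -23 at index 4, swap → [-49, -34, -24, -58, -1, 3, 44, 14, -23, 1, 7, 37]
-58 < parent -34 at index 2, swap → [-49, -58, -24, -34, -1, 3, 44, 14, -23, 1, 7, 37]
-58 < parent -49 at index 1, swap → [-58, -49, -24, -34, -1, 3, 44, 14, -23, 1, 7, 37]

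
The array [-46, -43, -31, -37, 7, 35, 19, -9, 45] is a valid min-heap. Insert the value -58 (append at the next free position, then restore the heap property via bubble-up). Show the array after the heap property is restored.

append -58 at index 9 → [-46, -43, -31, -37, 7, 35, 19, -9, 45, -58]
-58 < parent 7 at index 4, swap → [-46, -43, -31, -37, -58, 35, 19, -9, 45, 7]
-58 < parent -43 at index 1, swap → [-46, -58, -31, -37, -43, 35, 19, -9, 45, 7]
-58 < parent -46 at index 0, swap → [-58, -46, -31, -37, -43, 35, 19, -9, 45, 7]

[-58, -46, -31, -37, -43, 35, 19, -9, 45, 7]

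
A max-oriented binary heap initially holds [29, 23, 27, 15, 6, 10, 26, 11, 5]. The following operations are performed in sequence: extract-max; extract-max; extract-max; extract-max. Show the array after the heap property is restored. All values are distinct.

extract-max → returns 29:
  remove root 29; move last element 5 to root → [5, 23, 27, 15, 6, 10, 26, 11]
  5 vs larger child 27 at index 2, swap → [27, 23, 5, 15, 6, 10, 26, 11]
  5 vs larger child 26 at index 6, swap → [27, 23, 26, 15, 6, 10, 5, 11]
extract-max → returns 27:
  remove root 27; move last element 11 to root → [11, 23, 26, 15, 6, 10, 5]
  11 vs larger child 26 at index 2, swap → [26, 23, 11, 15, 6, 10, 5]
extract-max → returns 26:
  remove root 26; move last element 5 to root → [5, 23, 11, 15, 6, 10]
  5 vs larger child 23 at index 1, swap → [23, 5, 11, 15, 6, 10]
  5 vs larger child 15 at index 3, swap → [23, 15, 11, 5, 6, 10]
extract-max → returns 23:
  remove root 23; move last element 10 to root → [10, 15, 11, 5, 6]
  10 vs larger child 15 at index 1, swap → [15, 10, 11, 5, 6]

[15, 10, 11, 5, 6]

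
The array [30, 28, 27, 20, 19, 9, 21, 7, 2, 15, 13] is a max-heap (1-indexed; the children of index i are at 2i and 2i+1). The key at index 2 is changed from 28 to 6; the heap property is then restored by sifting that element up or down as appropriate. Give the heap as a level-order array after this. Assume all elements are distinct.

[30, 20, 27, 7, 19, 9, 21, 6, 2, 15, 13]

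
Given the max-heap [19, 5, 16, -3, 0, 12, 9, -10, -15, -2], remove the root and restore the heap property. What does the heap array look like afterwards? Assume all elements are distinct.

[16, 5, 12, -3, 0, -2, 9, -10, -15]

remove root 19; move last element -2 to root → [-2, 5, 16, -3, 0, 12, 9, -10, -15]
-2 vs larger child 16 at index 2, swap → [16, 5, -2, -3, 0, 12, 9, -10, -15]
-2 vs larger child 12 at index 5, swap → [16, 5, 12, -3, 0, -2, 9, -10, -15]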